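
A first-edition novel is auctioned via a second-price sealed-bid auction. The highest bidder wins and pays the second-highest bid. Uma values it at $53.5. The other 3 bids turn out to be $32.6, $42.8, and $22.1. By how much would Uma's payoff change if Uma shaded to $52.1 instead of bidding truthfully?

The highest competing bid is $42.8.
Bidding truthfully at $53.5: Uma has the top bid, wins, and pays the second-highest bid $42.8. Payoff = $53.5 − $42.8 = $10.7.
Bidding $52.1: Uma has the top bid, wins, and pays the second-highest bid $42.8. Payoff = $53.5 − $42.8 = $10.7.
Change = $10.7 − $10.7 = $0.0.
The bid only affects whether you win, not the price — here both bids land on the same side of the top rival bid, so the deviation is payoff-neutral.

Change in payoff: $0.0.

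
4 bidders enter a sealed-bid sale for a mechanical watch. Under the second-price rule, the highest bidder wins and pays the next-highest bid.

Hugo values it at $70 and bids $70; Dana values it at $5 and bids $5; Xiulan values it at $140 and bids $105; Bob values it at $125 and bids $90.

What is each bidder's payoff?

Ranking the bids: Xiulan $105, then Bob $90, then Hugo $70, then Dana $5.
Xiulan has the top bid and wins; the price is the second-highest bid, $90.
Xiulan's payoff = $140 − $90 = $50. All other bidders lose, so their payoff is 0.

Payoffs: Hugo $0, Dana $0, Xiulan $50, Bob $0.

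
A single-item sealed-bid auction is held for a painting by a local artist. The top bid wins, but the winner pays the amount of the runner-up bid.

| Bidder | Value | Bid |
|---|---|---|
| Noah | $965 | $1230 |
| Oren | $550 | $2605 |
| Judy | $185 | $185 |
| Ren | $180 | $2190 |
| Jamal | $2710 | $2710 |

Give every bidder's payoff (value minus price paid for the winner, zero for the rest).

Noah $0, Oren $0, Judy $0, Ren $0, Jamal $105.

Ordered from highest: Jamal $2710; Oren $2605; Ren $2190; Noah $1230; Judy $185.
Jamal has the top bid and wins; the price is the second-highest bid, $2605.
Jamal's payoff = $2710 − $2605 = $105. All other bidders lose, so their payoff is 0.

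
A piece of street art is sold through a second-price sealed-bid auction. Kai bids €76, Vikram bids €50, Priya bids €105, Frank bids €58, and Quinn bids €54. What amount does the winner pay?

Price paid: €76.

Ordered from highest: Priya €105; Kai €76; Frank €58; Quinn €54; Vikram €50.
Priya has the highest bid, so Priya wins.
The second-highest bid is €76, so that is what Priya pays.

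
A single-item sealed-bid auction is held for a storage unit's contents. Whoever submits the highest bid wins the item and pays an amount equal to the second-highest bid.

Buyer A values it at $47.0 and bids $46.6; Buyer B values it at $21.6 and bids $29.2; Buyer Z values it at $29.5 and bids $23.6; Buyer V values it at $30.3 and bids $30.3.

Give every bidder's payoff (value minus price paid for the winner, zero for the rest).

Payoffs: Buyer A $16.7, Buyer B $0.0, Buyer Z $0.0, Buyer V $0.0.

Sorted high to low: Buyer A $46.6, then Buyer V $30.3, then Buyer B $29.2, then Buyer Z $23.6.
Buyer A has the top bid and wins; the price is the second-highest bid, $30.3.
Buyer A's payoff = $47.0 − $30.3 = $16.7. All other bidders lose, so their payoff is 0.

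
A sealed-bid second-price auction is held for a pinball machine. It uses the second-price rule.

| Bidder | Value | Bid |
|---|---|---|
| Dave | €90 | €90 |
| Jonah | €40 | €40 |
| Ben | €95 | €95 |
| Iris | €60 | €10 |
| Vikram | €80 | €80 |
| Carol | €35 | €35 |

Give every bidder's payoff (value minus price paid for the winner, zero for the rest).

Dave €0, Jonah €0, Ben €5, Iris €0, Vikram €0, Carol €0.

Bids in descending order: Ben €95; Dave €90; Vikram €80; Jonah €40; Carol €35; Iris €10.
Ben has the top bid and wins; the price is the second-highest bid, €90.
Ben's payoff = €95 − €90 = €5. All other bidders lose, so their payoff is 0.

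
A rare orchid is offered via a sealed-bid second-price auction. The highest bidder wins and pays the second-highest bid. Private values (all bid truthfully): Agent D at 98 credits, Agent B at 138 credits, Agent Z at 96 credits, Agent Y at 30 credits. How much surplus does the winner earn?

40 credits

Sorted high to low: Agent B 138 credits; Agent D 98 credits; Agent Z 96 credits; Agent Y 30 credits.
Agent B wins with the top bid and pays the second-highest, 98 credits.
Surplus = 138 credits − 98 credits = 40 credits.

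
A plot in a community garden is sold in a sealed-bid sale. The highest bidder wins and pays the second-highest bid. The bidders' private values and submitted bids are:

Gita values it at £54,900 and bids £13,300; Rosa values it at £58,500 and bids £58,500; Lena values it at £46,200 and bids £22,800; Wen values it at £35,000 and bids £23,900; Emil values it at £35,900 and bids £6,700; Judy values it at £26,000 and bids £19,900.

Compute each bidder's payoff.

Payoffs: Gita £0, Rosa £34,600, Lena £0, Wen £0, Emil £0, Judy £0.

Sorted high to low: Rosa £58,500 > Wen £23,900 > Lena £22,800 > Judy £19,900 > Gita £13,300 > Emil £6,700.
Rosa has the top bid and wins; the price is the second-highest bid, £23,900.
Rosa's payoff = £58,500 − £23,900 = £34,600. All other bidders lose, so their payoff is 0.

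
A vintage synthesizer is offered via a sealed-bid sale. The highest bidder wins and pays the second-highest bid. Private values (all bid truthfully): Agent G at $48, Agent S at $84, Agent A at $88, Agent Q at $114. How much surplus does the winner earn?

Surplus = $26.

Bids in descending order: Agent Q $114; Agent A $88; Agent S $84; Agent G $48.
Agent Q wins with the top bid and pays the second-highest, $88.
Surplus = $114 − $88 = $26.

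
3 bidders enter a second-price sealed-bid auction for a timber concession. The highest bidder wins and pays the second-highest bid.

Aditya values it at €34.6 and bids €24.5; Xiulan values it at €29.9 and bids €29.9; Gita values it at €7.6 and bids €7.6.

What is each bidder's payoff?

Aditya €0.0, Xiulan €5.4, Gita €0.0.

Ordered from highest: Xiulan €29.9; Aditya €24.5; Gita €7.6.
Xiulan has the top bid and wins; the price is the second-highest bid, €24.5.
Xiulan's payoff = €29.9 − €24.5 = €5.4. All other bidders lose, so their payoff is 0.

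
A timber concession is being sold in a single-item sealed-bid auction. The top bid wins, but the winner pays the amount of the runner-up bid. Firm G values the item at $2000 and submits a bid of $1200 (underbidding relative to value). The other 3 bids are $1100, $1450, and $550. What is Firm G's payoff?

Payoff = $0.

Highest competing bid: $1450.
Firm G's bid $1200 is not the highest, so Firm G loses, pays nothing, and earns zero payoff.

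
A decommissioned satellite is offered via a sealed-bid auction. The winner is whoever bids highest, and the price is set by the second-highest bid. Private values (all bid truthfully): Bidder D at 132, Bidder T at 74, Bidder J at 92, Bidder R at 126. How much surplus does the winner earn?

Winner's surplus: 6.

Sorted high to low: Bidder D 132; Bidder R 126; Bidder J 92; Bidder T 74.
Bidder D wins with the top bid and pays the second-highest, 126.
Surplus = 132 − 126 = 6.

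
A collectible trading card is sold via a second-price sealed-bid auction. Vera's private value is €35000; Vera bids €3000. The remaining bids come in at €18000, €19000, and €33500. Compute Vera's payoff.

Payoff = €0.

Highest competing bid: €33500.
Vera's bid €3000 is not the highest, so Vera loses, pays nothing, and earns zero payoff.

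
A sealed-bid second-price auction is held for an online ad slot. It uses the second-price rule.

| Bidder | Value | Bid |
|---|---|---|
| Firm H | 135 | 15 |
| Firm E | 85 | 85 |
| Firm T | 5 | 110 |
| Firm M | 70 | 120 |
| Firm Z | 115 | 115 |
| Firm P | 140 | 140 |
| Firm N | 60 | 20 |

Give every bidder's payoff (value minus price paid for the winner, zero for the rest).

Ordered from highest: Firm P 140; Firm M 120; Firm Z 115; Firm T 110; Firm E 85; Firm N 20; Firm H 15.
Firm P has the top bid and wins; the price is the second-highest bid, 120.
Firm P's payoff = 140 − 120 = 20. All other bidders lose, so their payoff is 0.

Firm H 0, Firm E 0, Firm T 0, Firm M 0, Firm Z 0, Firm P 20, Firm N 0.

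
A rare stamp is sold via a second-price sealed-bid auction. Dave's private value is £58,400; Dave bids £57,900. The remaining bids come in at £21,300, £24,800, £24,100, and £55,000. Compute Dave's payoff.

Dave's payoff: £3,400.

Highest competing bid: £55,000.
Dave's bid £57,900 is the highest overall, so Dave wins and pays the second-highest bid, £55,000.
Payoff = value − price = £58,400 − £55,000 = £3,400.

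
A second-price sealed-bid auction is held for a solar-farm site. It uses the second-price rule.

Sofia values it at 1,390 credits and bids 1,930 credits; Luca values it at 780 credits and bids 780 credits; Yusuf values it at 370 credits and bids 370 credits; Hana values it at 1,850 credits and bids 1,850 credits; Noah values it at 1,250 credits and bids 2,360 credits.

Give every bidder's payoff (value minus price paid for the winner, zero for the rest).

Bids in descending order: Noah 2,360 credits; Sofia 1,930 credits; Hana 1,850 credits; Luca 780 credits; Yusuf 370 credits.
Noah has the top bid and wins; the price is the second-highest bid, 1,930 credits.
Noah's payoff = 1,250 credits − 1,930 credits = -680 credits. All other bidders lose, so their payoff is 0.

Sofia 0 credits, Luca 0 credits, Yusuf 0 credits, Hana 0 credits, Noah -680 credits.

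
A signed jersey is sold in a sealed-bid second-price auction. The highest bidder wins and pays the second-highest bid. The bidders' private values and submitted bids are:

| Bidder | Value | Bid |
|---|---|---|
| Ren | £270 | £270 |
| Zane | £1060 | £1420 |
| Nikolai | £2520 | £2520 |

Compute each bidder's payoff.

Ordered from highest: Nikolai £2520, then Zane £1420, then Ren £270.
Nikolai has the top bid and wins; the price is the second-highest bid, £1420.
Nikolai's payoff = £2520 − £1420 = £1100. All other bidders lose, so their payoff is 0.

Ren £0, Zane £0, Nikolai £1100.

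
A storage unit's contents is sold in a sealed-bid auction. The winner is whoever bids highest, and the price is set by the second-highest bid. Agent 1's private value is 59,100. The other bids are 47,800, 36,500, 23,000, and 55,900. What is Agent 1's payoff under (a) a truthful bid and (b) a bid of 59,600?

Truthful: 3,200; alternative: 3,200.

The highest competing bid is 55,900.
Bidding truthfully at 59,100: Agent 1 has the top bid, wins, and pays the second-highest bid 55,900. Payoff = 59,100 − 55,900 = 3,200.
Bidding 59,600: Agent 1 has the top bid, wins, and pays the second-highest bid 55,900. Payoff = 59,100 − 55,900 = 3,200.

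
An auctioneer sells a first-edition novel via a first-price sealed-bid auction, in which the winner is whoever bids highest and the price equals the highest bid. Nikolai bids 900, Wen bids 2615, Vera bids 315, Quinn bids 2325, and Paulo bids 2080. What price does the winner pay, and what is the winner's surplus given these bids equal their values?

Ranking the bids: Wen 2615; Quinn 2325; Paulo 2080; Nikolai 900; Vera 315.
Wen is the highest bidder, so Wen wins.
Under the first-price rule, the price is the highest bid: 2615.
Surplus = 2615 − 2615 = 0.

The winner pays 2615 for a surplus of 0.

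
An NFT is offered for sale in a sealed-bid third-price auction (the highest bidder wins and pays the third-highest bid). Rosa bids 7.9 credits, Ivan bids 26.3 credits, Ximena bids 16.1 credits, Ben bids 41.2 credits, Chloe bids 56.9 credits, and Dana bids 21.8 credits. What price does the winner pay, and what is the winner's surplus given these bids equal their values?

The winner pays 26.3 credits for a surplus of 30.6 credits.

Bids in descending order: Chloe 56.9 credits, then Ben 41.2 credits, then Ivan 26.3 credits, then Dana 21.8 credits, then Ximena 16.1 credits, then Rosa 7.9 credits.
Chloe is the highest bidder, so Chloe wins.
Under the third-price rule, the price is the third-highest bid: 26.3 credits.
Surplus = 56.9 credits − 26.3 credits = 30.6 credits.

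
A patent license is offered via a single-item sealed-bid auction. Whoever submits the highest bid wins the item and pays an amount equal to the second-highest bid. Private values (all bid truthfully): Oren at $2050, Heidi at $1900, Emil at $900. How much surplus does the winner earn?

Winner's surplus: $150.

Sorted high to low: Oren $2050, then Heidi $1900, then Emil $900.
Oren wins with the top bid and pays the second-highest, $1900.
Surplus = $2050 − $1900 = $150.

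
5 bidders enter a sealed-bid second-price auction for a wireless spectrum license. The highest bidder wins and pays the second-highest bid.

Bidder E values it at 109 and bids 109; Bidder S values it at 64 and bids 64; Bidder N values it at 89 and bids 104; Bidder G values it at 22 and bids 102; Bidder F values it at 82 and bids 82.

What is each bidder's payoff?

Bidder E 5, Bidder S 0, Bidder N 0, Bidder G 0, Bidder F 0.

Ordered from highest: Bidder E 109; Bidder N 104; Bidder G 102; Bidder F 82; Bidder S 64.
Bidder E has the top bid and wins; the price is the second-highest bid, 104.
Bidder E's payoff = 109 − 104 = 5. All other bidders lose, so their payoff is 0.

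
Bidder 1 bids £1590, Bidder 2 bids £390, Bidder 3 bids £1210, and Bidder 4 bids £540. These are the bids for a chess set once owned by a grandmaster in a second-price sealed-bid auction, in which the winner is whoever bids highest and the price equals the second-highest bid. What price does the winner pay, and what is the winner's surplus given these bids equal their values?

The winner pays £1210 for a surplus of £380.

Bids in descending order: Bidder 1 £1590; Bidder 3 £1210; Bidder 4 £540; Bidder 2 £390.
Bidder 1 is the highest bidder, so Bidder 1 wins.
Under the second-price rule, the price is the second-highest bid: £1210.
Surplus = £1590 − £1210 = £380.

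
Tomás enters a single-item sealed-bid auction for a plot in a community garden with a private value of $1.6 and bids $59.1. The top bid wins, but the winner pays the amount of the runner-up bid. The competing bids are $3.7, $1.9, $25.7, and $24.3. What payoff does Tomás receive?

Tomás's payoff: -$24.1.

Highest competing bid: $25.7.
Tomás's bid $59.1 is the highest overall, so Tomás wins and pays the second-highest bid, $25.7.
Payoff = value − price = $1.6 − $25.7 = -$24.1.
Overbidding won the item at a price above value — truthful bidding would have avoided this loss.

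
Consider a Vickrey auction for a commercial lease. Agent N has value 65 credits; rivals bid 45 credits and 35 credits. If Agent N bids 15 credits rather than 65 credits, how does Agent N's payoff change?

Change in payoff: -20 credits.

The highest competing bid is 45 credits.
Bidding truthfully at 65 credits: Agent N has the top bid, wins, and pays the second-highest bid 45 credits. Payoff = 65 credits − 45 credits = 20 credits.
Bidding 15 credits: the top bid is 45 credits (a rival), so Agent N loses. Payoff = 0 credits.
Change = 0 credits − 20 credits = -20 credits.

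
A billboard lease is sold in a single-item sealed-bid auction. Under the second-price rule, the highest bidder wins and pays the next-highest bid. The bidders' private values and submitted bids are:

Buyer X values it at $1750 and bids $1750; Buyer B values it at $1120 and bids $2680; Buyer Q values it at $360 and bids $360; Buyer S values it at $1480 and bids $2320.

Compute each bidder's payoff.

Ordered from highest: Buyer B $2680 > Buyer S $2320 > Buyer X $1750 > Buyer Q $360.
Buyer B has the top bid and wins; the price is the second-highest bid, $2320.
Buyer B's payoff = $1120 − $2320 = -$1200. All other bidders lose, so their payoff is 0.

Buyer X $0, Buyer B -$1200, Buyer Q $0, Buyer S $0.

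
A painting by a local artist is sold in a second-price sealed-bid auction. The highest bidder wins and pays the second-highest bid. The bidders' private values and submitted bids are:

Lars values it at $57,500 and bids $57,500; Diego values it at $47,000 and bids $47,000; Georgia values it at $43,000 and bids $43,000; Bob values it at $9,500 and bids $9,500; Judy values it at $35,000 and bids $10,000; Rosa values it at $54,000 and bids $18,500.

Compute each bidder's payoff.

Lars $10,500, Diego $0, Georgia $0, Bob $0, Judy $0, Rosa $0.

Ordered from highest: Lars $57,500, then Diego $47,000, then Georgia $43,000, then Rosa $18,500, then Judy $10,000, then Bob $9,500.
Lars has the top bid and wins; the price is the second-highest bid, $47,000.
Lars's payoff = $57,500 − $47,000 = $10,500. All other bidders lose, so their payoff is 0.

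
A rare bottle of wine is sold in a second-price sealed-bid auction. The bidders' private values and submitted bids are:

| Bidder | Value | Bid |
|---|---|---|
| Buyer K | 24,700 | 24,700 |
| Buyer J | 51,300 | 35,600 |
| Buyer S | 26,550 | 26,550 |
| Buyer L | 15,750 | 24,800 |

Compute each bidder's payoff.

Bids in descending order: Buyer J 35,600, then Buyer S 26,550, then Buyer L 24,800, then Buyer K 24,700.
Buyer J has the top bid and wins; the price is the second-highest bid, 26,550.
Buyer J's payoff = 51,300 − 26,550 = 24,750. All other bidders lose, so their payoff is 0.

Buyer K 0, Buyer J 24,750, Buyer S 0, Buyer L 0.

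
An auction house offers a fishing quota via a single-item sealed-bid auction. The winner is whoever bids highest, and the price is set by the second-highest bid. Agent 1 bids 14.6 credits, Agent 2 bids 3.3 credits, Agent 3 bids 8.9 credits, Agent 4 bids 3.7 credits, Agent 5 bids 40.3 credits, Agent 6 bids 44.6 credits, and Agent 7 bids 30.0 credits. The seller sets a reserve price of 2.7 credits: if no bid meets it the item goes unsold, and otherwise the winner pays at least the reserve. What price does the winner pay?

Ordered from highest: Agent 6 44.6 credits; Agent 5 40.3 credits; Agent 7 30.0 credits; Agent 1 14.6 credits; Agent 3 8.9 credits; Agent 4 3.7 credits; Agent 2 3.3 credits.
Agent 6 has the highest bid, so Agent 6 wins.
The second-highest bid is 40.3 credits, which exceeds the reserve, so that sets the price.

Price paid: 40.3 credits.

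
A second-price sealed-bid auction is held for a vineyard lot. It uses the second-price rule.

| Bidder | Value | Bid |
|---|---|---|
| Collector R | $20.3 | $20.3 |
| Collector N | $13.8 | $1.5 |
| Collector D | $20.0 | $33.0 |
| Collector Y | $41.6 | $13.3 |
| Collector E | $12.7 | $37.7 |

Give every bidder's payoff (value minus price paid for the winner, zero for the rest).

Payoffs: Collector R $0.0, Collector N $0.0, Collector D $0.0, Collector Y $0.0, Collector E -$20.3.

Ranking the bids: Collector E $37.7, then Collector D $33.0, then Collector R $20.3, then Collector Y $13.3, then Collector N $1.5.
Collector E has the top bid and wins; the price is the second-highest bid, $33.0.
Collector E's payoff = $12.7 − $33.0 = -$20.3. All other bidders lose, so their payoff is 0.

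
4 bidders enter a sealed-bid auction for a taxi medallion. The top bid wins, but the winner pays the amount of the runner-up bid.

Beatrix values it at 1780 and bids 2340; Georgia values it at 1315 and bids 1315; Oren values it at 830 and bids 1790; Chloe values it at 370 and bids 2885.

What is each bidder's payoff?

Payoffs: Beatrix 0, Georgia 0, Oren 0, Chloe -1970.

Sorted high to low: Chloe 2885 > Beatrix 2340 > Oren 1790 > Georgia 1315.
Chloe has the top bid and wins; the price is the second-highest bid, 2340.
Chloe's payoff = 370 − 2340 = -1970. All other bidders lose, so their payoff is 0.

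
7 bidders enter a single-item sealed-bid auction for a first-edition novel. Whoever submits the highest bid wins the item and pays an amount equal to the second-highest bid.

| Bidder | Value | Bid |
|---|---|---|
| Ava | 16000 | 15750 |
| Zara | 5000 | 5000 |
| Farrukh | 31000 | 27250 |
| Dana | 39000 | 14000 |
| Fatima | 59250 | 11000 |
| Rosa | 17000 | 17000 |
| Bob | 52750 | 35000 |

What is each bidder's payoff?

Sorted high to low: Bob 35000, then Farrukh 27250, then Rosa 17000, then Ava 15750, then Dana 14000, then Fatima 11000, then Zara 5000.
Bob has the top bid and wins; the price is the second-highest bid, 27250.
Bob's payoff = 52750 − 27250 = 25500. All other bidders lose, so their payoff is 0.

Ava 0, Zara 0, Farrukh 0, Dana 0, Fatima 0, Rosa 0, Bob 25500.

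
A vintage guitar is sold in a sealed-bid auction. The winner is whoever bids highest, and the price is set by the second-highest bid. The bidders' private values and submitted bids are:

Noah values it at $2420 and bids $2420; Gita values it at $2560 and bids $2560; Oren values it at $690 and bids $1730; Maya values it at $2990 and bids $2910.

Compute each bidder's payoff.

Noah $0, Gita $0, Oren $0, Maya $430.

Ranking the bids: Maya $2910; Gita $2560; Noah $2420; Oren $1730.
Maya has the top bid and wins; the price is the second-highest bid, $2560.
Maya's payoff = $2990 − $2560 = $430. All other bidders lose, so their payoff is 0.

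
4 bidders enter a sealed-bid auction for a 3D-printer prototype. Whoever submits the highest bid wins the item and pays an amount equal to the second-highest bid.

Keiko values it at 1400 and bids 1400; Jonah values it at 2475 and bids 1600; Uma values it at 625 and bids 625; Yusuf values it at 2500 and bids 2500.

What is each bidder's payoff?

Bids in descending order: Yusuf 2500; Jonah 1600; Keiko 1400; Uma 625.
Yusuf has the top bid and wins; the price is the second-highest bid, 1600.
Yusuf's payoff = 2500 − 1600 = 900. All other bidders lose, so their payoff is 0.

Payoffs: Keiko 0, Jonah 0, Uma 0, Yusuf 900.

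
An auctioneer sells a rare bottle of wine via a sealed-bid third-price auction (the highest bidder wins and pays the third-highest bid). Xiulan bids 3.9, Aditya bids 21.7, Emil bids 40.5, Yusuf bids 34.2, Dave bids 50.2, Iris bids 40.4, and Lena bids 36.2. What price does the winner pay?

Sorted high to low: Dave 50.2, then Emil 40.5, then Iris 40.4, then Lena 36.2, then Yusuf 34.2, then Aditya 21.7, then Xiulan 3.9.
Dave is the highest bidder, so Dave wins.
Under the third-price rule, the price is the third-highest bid: 40.4.

Price paid: 40.4.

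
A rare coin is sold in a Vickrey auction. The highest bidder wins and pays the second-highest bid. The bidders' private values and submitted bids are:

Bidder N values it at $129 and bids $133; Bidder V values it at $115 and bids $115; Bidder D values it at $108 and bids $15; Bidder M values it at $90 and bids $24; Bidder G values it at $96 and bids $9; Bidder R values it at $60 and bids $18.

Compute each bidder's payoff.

Payoffs: Bidder N $14, Bidder V $0, Bidder D $0, Bidder M $0, Bidder G $0, Bidder R $0.

Sorted high to low: Bidder N $133, then Bidder V $115, then Bidder M $24, then Bidder R $18, then Bidder D $15, then Bidder G $9.
Bidder N has the top bid and wins; the price is the second-highest bid, $115.
Bidder N's payoff = $129 − $115 = $14. All other bidders lose, so their payoff is 0.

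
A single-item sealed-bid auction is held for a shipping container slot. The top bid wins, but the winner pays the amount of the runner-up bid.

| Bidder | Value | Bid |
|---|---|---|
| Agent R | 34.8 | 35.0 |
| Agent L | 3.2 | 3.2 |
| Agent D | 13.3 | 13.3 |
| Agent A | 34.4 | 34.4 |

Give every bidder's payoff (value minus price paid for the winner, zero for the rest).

Sorted high to low: Agent R 35.0, then Agent A 34.4, then Agent D 13.3, then Agent L 3.2.
Agent R has the top bid and wins; the price is the second-highest bid, 34.4.
Agent R's payoff = 34.8 − 34.4 = 0.4. All other bidders lose, so their payoff is 0.

Agent R 0.4, Agent L 0.0, Agent D 0.0, Agent A 0.0.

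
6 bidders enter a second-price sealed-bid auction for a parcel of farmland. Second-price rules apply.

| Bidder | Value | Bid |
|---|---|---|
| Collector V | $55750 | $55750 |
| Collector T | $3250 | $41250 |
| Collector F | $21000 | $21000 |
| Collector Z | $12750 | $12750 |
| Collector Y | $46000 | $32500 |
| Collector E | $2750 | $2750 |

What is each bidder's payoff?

Collector V $14500, Collector T $0, Collector F $0, Collector Z $0, Collector Y $0, Collector E $0.

Ranking the bids: Collector V $55750 > Collector T $41250 > Collector Y $32500 > Collector F $21000 > Collector Z $12750 > Collector E $2750.
Collector V has the top bid and wins; the price is the second-highest bid, $41250.
Collector V's payoff = $55750 − $41250 = $14500. All other bidders lose, so their payoff is 0.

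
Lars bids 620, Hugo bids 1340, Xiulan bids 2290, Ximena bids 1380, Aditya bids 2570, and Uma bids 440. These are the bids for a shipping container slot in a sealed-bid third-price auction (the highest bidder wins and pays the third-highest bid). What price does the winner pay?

The winner pays 1380.

Sorted high to low: Aditya 2570; Xiulan 2290; Ximena 1380; Hugo 1340; Lars 620; Uma 440.
Aditya is the highest bidder, so Aditya wins.
Under the third-price rule, the price is the third-highest bid: 1380.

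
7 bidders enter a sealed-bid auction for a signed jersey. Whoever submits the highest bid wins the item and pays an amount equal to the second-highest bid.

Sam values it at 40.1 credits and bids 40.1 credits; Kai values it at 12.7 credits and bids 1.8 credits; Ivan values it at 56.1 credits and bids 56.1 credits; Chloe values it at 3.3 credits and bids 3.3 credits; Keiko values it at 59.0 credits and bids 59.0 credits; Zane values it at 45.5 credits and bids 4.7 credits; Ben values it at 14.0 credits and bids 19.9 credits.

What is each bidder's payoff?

Ranking the bids: Keiko 59.0 credits, then Ivan 56.1 credits, then Sam 40.1 credits, then Ben 19.9 credits, then Zane 4.7 credits, then Chloe 3.3 credits, then Kai 1.8 credits.
Keiko has the top bid and wins; the price is the second-highest bid, 56.1 credits.
Keiko's payoff = 59.0 credits − 56.1 credits = 2.9 credits. All other bidders lose, so their payoff is 0.

Sam 0.0 credits, Kai 0.0 credits, Ivan 0.0 credits, Chloe 0.0 credits, Keiko 2.9 credits, Zane 0.0 credits, Ben 0.0 credits.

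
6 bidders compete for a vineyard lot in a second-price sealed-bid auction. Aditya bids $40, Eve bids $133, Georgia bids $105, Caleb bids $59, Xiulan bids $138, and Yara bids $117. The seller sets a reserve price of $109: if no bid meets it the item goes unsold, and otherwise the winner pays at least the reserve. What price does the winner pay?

The winner pays $133.

Ordered from highest: Xiulan $138, then Eve $133, then Yara $117, then Georgia $105, then Caleb $59, then Aditya $40.
Xiulan has the highest bid, so Xiulan wins.
The second-highest bid is $133, which exceeds the reserve, so that sets the price.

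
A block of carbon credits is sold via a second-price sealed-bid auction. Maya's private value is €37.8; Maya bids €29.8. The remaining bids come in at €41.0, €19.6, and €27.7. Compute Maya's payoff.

Highest competing bid: €41.0.
Maya's bid €29.8 is not the highest, so Maya loses, pays nothing, and earns zero payoff.

€0.0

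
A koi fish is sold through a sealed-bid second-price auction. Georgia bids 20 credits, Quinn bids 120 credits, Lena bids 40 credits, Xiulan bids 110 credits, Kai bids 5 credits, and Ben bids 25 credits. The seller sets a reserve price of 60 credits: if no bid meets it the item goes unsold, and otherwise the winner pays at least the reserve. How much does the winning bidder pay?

Sorted high to low: Quinn 120 credits; Xiulan 110 credits; Lena 40 credits; Ben 25 credits; Georgia 20 credits; Kai 5 credits.
Quinn has the highest bid, so Quinn wins.
The second-highest bid is 110 credits, which exceeds the reserve, so that sets the price.

The winner pays 110 credits.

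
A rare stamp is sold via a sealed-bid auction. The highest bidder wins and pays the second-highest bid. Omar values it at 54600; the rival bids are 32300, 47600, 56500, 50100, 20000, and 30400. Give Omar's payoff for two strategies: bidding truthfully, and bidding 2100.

The highest competing bid is 56500.
Bidding truthfully at 54600: the top bid is 56500 (a rival), so Omar loses. Payoff = 0.
Bidding 2100: the top bid is 56500 (a rival), so Omar loses. Payoff = 0.

Truthful: 0; alternative: 0.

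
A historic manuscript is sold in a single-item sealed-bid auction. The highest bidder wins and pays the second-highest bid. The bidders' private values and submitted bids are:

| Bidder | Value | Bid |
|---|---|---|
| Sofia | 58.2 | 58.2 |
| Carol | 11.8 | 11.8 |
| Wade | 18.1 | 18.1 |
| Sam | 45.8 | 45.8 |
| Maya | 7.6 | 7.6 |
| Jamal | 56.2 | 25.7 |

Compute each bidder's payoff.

Payoffs: Sofia 12.4, Carol 0.0, Wade 0.0, Sam 0.0, Maya 0.0, Jamal 0.0.

Bids in descending order: Sofia 58.2; Sam 45.8; Jamal 25.7; Wade 18.1; Carol 11.8; Maya 7.6.
Sofia has the top bid and wins; the price is the second-highest bid, 45.8.
Sofia's payoff = 58.2 − 45.8 = 12.4. All other bidders lose, so their payoff is 0.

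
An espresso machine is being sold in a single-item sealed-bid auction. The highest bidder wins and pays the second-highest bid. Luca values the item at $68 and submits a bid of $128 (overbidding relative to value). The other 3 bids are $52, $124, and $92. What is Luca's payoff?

Highest competing bid: $124.
Luca's bid $128 is the highest overall, so Luca wins and pays the second-highest bid, $124.
Payoff = value − price = $68 − $124 = -$56.

Payoff = -$56.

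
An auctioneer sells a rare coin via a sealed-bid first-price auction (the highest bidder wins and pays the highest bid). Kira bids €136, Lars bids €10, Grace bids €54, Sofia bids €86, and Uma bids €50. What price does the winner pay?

Price paid: €136.

Ordered from highest: Kira €136 > Sofia €86 > Grace €54 > Uma €50 > Lars €10.
Kira is the highest bidder, so Kira wins.
Under the first-price rule, the price is the highest bid: €136.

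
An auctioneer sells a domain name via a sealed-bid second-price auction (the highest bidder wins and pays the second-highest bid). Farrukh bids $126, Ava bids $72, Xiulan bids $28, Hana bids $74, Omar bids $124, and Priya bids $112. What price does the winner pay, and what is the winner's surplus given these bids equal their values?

Price $124; surplus $2.

Ranking the bids: Farrukh $126; Omar $124; Priya $112; Hana $74; Ava $72; Xiulan $28.
Farrukh is the highest bidder, so Farrukh wins.
Under the second-price rule, the price is the second-highest bid: $124.
Surplus = $126 − $124 = $2.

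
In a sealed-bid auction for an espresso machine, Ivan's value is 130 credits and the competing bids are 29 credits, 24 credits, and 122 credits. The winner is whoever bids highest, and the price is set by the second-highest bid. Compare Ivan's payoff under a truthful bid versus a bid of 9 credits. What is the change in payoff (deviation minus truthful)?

Change in payoff: -8 credits.

The highest competing bid is 122 credits.
Bidding truthfully at 130 credits: Ivan has the top bid, wins, and pays the second-highest bid 122 credits. Payoff = 130 credits − 122 credits = 8 credits.
Bidding 9 credits: the top bid is 122 credits (a rival), so Ivan loses. Payoff = 0 credits.
Change = 0 credits − 8 credits = -8 credits.
Deviating from a truthful bid can only lose payoff in a second-price auction — never gain.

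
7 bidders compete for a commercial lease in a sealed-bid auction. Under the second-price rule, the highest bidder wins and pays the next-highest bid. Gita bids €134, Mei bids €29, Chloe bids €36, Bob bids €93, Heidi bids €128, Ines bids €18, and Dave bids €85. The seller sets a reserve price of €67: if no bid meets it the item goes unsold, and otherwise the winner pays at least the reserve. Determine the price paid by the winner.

€128

Ordered from highest: Gita €134, then Heidi €128, then Bob €93, then Dave €85, then Chloe €36, then Mei €29, then Ines €18.
Gita has the highest bid, so Gita wins.
The second-highest bid is €128, which exceeds the reserve, so that sets the price.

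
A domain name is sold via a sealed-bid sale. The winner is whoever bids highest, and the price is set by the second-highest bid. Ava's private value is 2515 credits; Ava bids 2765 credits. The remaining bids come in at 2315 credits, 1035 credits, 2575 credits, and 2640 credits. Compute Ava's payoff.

-125 credits

Highest competing bid: 2640 credits.
Ava's bid 2765 credits is the highest overall, so Ava wins and pays the second-highest bid, 2640 credits.
Payoff = value − price = 2515 credits − 2640 credits = -125 credits.
Overbidding won the item at a price above value — truthful bidding would have avoided this loss.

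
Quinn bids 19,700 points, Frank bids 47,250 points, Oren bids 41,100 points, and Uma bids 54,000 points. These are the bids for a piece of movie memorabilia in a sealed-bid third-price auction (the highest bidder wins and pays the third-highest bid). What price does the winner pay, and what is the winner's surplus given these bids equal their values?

Sorted high to low: Uma 54,000 points, then Frank 47,250 points, then Oren 41,100 points, then Quinn 19,700 points.
Uma is the highest bidder, so Uma wins.
Under the third-price rule, the price is the third-highest bid: 41,100 points.
Surplus = 54,000 points − 41,100 points = 12,900 points.

Price 41,100 points; surplus 12,900 points.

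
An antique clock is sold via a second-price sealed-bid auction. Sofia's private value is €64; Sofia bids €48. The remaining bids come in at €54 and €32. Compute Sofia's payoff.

Highest competing bid: €54.
Sofia's bid €48 is not the highest, so Sofia loses, pays nothing, and earns zero payoff.

Sofia's payoff: €0.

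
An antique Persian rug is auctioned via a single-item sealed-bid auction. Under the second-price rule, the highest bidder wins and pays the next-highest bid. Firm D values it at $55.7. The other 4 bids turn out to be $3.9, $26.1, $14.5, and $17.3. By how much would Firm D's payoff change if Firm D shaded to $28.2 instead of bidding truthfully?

The highest competing bid is $26.1.
Bidding truthfully at $55.7: Firm D has the top bid, wins, and pays the second-highest bid $26.1. Payoff = $55.7 − $26.1 = $29.6.
Bidding $28.2: Firm D has the top bid, wins, and pays the second-highest bid $26.1. Payoff = $55.7 − $26.1 = $29.6.
Change = $29.6 − $29.6 = $0.0.
The bid only affects whether you win, not the price — here both bids land on the same side of the top rival bid, so the deviation is payoff-neutral.

Payoff change: $0.0.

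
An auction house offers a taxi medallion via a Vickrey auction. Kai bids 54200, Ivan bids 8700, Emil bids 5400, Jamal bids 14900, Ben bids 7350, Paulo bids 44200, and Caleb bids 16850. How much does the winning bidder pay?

Ranking the bids: Kai 54200; Paulo 44200; Caleb 16850; Jamal 14900; Ivan 8700; Ben 7350; Emil 5400.
Kai has the highest bid, so Kai wins.
The second-highest bid is 44200, so that is what Kai pays.

The winner pays 44200.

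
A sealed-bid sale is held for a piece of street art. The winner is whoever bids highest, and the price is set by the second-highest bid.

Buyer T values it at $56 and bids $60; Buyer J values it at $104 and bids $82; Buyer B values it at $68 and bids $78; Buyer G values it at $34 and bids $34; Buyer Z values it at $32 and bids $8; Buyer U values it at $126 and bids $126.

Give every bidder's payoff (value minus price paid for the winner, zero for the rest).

Payoffs: Buyer T $0, Buyer J $0, Buyer B $0, Buyer G $0, Buyer Z $0, Buyer U $44.

Sorted high to low: Buyer U $126 > Buyer J $82 > Buyer B $78 > Buyer T $60 > Buyer G $34 > Buyer Z $8.
Buyer U has the top bid and wins; the price is the second-highest bid, $82.
Buyer U's payoff = $126 − $82 = $44. All other bidders lose, so their payoff is 0.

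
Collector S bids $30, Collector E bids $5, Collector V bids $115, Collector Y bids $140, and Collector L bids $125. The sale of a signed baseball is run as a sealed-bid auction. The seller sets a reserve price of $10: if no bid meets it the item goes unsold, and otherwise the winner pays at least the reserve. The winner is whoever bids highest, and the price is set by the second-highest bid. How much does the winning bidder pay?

$125

Bids in descending order: Collector Y $140, then Collector L $125, then Collector V $115, then Collector S $30, then Collector E $5.
Collector Y has the highest bid, so Collector Y wins.
The second-highest bid is $125, which exceeds the reserve, so that sets the price.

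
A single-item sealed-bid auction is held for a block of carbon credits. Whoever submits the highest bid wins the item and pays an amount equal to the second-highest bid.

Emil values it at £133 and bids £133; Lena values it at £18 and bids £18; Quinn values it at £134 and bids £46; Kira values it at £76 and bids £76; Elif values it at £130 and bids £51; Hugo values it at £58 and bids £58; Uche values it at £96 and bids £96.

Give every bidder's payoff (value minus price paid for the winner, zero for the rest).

Payoffs: Emil £37, Lena £0, Quinn £0, Kira £0, Elif £0, Hugo £0, Uche £0.

Ordered from highest: Emil £133; Uche £96; Kira £76; Hugo £58; Elif £51; Quinn £46; Lena £18.
Emil has the top bid and wins; the price is the second-highest bid, £96.
Emil's payoff = £133 − £96 = £37. All other bidders lose, so their payoff is 0.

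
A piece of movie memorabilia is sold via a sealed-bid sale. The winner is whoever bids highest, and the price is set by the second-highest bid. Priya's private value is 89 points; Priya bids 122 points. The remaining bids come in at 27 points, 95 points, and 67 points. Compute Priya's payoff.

-6 points

Highest competing bid: 95 points.
Priya's bid 122 points is the highest overall, so Priya wins and pays the second-highest bid, 95 points.
Payoff = value − price = 89 points − 95 points = -6 points.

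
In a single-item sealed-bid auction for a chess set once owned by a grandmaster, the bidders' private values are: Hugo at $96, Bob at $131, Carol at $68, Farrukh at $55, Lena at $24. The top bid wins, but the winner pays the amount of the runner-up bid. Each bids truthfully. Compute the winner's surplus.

Bids in descending order: Bob $131; Hugo $96; Carol $68; Farrukh $55; Lena $24.
Bob wins with the top bid and pays the second-highest, $96.
Surplus = $131 − $96 = $35.

Surplus = $35.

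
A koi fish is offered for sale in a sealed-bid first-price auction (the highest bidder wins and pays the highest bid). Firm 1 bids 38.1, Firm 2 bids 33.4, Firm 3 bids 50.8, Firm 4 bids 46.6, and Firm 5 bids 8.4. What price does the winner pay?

Ordered from highest: Firm 3 50.8 > Firm 4 46.6 > Firm 1 38.1 > Firm 2 33.4 > Firm 5 8.4.
Firm 3 is the highest bidder, so Firm 3 wins.
Under the first-price rule, the price is the highest bid: 50.8.

The winner pays 50.8.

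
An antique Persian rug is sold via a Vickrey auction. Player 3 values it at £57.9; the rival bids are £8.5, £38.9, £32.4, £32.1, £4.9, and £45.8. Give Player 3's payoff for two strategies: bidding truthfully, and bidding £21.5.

The highest competing bid is £45.8.
Bidding truthfully at £57.9: Player 3 has the top bid, wins, and pays the second-highest bid £45.8. Payoff = £57.9 − £45.8 = £12.1.
Bidding £21.5: the top bid is £45.8 (a rival), so Player 3 loses. Payoff = £0.0.

Truthful: £12.1; alternative: £0.0.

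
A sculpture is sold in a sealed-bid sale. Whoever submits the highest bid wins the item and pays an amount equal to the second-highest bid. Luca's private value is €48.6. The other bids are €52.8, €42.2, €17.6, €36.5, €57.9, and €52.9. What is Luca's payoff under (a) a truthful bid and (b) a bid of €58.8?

(a) €0.0  (b) -€9.3

The highest competing bid is €57.9.
Bidding truthfully at €48.6: the top bid is €57.9 (a rival), so Luca loses. Payoff = €0.0.
Bidding €58.8: Luca has the top bid, wins, and pays the second-highest bid €57.9. Payoff = €48.6 − €57.9 = -€9.3.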